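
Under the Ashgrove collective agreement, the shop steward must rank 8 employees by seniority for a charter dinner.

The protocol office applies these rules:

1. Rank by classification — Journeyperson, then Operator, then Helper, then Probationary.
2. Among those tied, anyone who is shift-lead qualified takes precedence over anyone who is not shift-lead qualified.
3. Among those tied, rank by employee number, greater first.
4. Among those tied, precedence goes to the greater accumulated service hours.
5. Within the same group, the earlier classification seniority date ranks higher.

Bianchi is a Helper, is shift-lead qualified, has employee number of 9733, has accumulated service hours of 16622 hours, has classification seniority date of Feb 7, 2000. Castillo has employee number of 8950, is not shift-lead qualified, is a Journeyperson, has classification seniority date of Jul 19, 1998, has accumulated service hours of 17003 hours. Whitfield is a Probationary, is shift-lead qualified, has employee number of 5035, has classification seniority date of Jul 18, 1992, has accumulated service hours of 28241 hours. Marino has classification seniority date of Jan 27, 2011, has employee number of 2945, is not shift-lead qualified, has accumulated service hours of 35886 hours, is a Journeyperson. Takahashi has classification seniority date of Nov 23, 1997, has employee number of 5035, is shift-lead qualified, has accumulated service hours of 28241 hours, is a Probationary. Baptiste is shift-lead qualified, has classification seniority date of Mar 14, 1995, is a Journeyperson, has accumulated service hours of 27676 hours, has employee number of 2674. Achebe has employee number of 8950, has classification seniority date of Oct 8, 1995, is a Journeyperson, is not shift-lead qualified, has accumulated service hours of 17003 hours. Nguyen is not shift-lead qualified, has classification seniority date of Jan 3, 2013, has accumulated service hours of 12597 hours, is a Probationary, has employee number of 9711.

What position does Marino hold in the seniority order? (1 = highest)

4

By classification: Baptiste, Achebe, Castillo and Marino (Journeyperson); then Bianchi (Helper); then Whitfield, Takahashi and Nguyen (Probationary).
Among Baptiste, Achebe, Castillo and Marino, shift-lead qualified before not shift-lead qualified: Baptiste (shift-lead qualified) before Achebe, Castillo and Marino (not shift-lead qualified).
Among Achebe, Castillo and Marino, by employee number (higher first): Achebe and Castillo (8950) before Marino (2945).
Achebe and Castillo both have accumulated service hours 17003 hours, so the next rule applies.
Among Achebe and Castillo, by classification seniority date (earlier first): Achebe (Oct 8, 1995) before Castillo (Jul 19, 1998).
Among Whitfield, Takahashi and Nguyen, shift-lead qualified before not shift-lead qualified: Whitfield and Takahashi (shift-lead qualified) before Nguyen (not shift-lead qualified).
Whitfield and Takahashi both have employee number 5035, so the next rule applies.
Whitfield and Takahashi both have accumulated service hours 28241 hours, so the next rule applies.
Among Whitfield and Takahashi, by classification seniority date (earlier first): Whitfield (Jul 18, 1992) before Takahashi (Nov 23, 1997).
Order: Baptiste, Achebe, Castillo, Marino, Bianchi, Whitfield, Takahashi, Nguyen. So position 4.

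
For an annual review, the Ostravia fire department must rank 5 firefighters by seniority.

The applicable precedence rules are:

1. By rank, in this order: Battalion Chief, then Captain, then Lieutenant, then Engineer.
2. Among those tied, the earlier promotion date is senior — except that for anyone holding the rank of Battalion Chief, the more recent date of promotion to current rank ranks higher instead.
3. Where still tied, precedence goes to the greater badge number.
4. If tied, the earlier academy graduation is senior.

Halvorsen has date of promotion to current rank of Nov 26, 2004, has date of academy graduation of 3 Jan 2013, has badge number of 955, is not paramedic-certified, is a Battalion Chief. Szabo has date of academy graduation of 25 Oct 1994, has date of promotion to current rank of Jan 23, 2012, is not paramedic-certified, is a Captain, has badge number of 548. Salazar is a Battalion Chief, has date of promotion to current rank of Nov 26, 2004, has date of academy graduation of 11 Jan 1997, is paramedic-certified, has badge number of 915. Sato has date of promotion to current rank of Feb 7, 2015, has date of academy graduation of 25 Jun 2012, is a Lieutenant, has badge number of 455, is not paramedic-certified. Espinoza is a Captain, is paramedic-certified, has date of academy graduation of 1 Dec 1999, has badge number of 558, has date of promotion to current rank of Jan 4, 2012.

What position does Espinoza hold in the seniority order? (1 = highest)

By rank: Halvorsen and Salazar (Battalion Chief); then Espinoza and Szabo (Captain); then Sato (Lieutenant).
Halvorsen and Salazar both have date of promotion to current rank Nov 26, 2004, so the next rule applies.
Among Halvorsen and Salazar, by badge number (higher first): Halvorsen (955) before Salazar (915).
Among Espinoza and Szabo, by date of promotion to current rank (earlier first): Espinoza (Jan 4, 2012) before Szabo (Jan 23, 2012).
Order: Halvorsen, Salazar, Espinoza, Szabo, Sato. So position 3.

3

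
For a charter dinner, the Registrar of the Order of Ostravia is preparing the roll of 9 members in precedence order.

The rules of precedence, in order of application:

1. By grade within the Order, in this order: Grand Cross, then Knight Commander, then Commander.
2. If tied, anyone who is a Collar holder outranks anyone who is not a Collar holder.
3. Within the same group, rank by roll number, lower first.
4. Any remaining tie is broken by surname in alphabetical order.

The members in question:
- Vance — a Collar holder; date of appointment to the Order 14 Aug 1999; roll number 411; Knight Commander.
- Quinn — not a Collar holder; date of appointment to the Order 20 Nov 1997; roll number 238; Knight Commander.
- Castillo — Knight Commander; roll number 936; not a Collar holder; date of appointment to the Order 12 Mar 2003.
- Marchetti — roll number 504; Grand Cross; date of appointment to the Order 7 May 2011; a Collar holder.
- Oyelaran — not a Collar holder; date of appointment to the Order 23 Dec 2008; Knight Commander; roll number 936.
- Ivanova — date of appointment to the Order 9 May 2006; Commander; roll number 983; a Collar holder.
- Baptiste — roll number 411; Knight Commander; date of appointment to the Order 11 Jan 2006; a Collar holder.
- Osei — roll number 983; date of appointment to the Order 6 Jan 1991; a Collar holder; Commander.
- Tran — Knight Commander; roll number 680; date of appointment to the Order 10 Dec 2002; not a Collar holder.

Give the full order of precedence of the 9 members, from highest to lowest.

Marchetti, Baptiste, Vance, Quinn, Tran, Castillo, Oyelaran, Ivanova, Osei

By grade within the Order: Marchetti (Grand Cross); then Baptiste, Vance, Quinn, Tran, Castillo and Oyelaran (Knight Commander); then Ivanova and Osei (Commander).
Among Baptiste, Vance, Quinn, Tran, Castillo and Oyelaran, a Collar holder before not a Collar holder: Baptiste and Vance (a Collar holder) before Quinn, Tran, Castillo and Oyelaran (not a Collar holder).
Baptiste and Vance both have roll number 411, so the next rule applies.
Among Baptiste and Vance, alphabetically by surname: Baptiste before Vance.
Among Quinn, Tran, Castillo and Oyelaran, by roll number (lower first): Quinn (238) before Tran (680) before Castillo and Oyelaran (936).
Among Castillo and Oyelaran, alphabetically by surname: Castillo before Oyelaran.
Ivanova and Osei are each a Collar holder, so the next rule applies.
Ivanova and Osei both have roll number 983, so the next rule applies.
Among Ivanova and Osei, alphabetically by surname: Ivanova before Osei.
Full order: Marchetti, Baptiste, Vance, Quinn, Tran, Castillo, Oyelaran, Ivanova, Osei.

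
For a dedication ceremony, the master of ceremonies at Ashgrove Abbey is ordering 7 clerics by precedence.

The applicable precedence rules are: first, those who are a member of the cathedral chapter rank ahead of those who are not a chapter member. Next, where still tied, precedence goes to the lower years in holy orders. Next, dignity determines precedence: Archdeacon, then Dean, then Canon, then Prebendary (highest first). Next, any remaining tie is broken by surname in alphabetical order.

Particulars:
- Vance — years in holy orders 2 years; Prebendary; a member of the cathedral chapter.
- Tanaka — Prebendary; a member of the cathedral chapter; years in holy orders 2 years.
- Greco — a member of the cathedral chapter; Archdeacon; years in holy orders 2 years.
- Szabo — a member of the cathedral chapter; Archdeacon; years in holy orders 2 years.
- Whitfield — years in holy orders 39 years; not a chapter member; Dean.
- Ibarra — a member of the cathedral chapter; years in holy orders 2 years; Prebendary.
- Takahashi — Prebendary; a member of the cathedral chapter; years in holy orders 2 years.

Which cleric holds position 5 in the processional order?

By the first rule: Greco, Szabo, Ibarra, Takahashi, Tanaka and Vance (each a member of the cathedral chapter); then Whitfield (not a chapter member).
Greco, Szabo, Ibarra, Takahashi, Tanaka and Vance all have years in holy orders 2 years, so the next rule applies.
Among Greco, Szabo, Ibarra, Takahashi, Tanaka and Vance, by dignity: Greco and Szabo (Archdeacon) before Ibarra, Takahashi, Tanaka and Vance (Prebendary).
Among Greco and Szabo, alphabetically by surname: Greco before Szabo.
Among Ibarra, Takahashi, Tanaka and Vance, alphabetically by surname: Ibarra before Takahashi before Tanaka before Vance.
Order: Greco, Szabo, Ibarra, Takahashi, Tanaka, Vance, Whitfield.

Tanaka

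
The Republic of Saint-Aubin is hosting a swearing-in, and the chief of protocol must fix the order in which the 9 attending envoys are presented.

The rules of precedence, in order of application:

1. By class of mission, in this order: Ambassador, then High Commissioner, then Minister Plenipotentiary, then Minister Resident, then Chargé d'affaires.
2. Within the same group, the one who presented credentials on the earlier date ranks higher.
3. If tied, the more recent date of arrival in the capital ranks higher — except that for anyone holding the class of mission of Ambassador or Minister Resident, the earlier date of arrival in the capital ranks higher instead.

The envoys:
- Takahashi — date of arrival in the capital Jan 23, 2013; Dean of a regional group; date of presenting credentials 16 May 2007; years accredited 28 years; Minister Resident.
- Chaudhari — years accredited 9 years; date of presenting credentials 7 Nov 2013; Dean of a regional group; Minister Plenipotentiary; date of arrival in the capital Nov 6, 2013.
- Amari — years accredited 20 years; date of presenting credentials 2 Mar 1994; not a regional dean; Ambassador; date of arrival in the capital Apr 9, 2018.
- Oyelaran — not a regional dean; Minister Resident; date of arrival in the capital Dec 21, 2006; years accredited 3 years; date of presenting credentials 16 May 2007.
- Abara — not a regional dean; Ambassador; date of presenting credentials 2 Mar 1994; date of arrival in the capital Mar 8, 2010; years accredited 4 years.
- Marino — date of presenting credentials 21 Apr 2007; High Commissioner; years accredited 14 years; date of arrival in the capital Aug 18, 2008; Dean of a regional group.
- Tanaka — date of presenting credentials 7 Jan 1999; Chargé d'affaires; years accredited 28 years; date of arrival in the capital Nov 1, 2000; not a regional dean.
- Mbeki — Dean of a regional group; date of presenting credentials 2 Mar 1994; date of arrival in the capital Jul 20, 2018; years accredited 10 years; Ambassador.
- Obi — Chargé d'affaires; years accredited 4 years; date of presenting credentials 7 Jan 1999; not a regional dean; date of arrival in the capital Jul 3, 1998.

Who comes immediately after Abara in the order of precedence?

Amari

By class of mission: Abara, Amari and Mbeki (Ambassador); then Marino (High Commissioner); then Chaudhari (Minister Plenipotentiary); then Oyelaran and Takahashi (Minister Resident); then Tanaka and Obi (Chargé d'affaires).
Abara, Amari and Mbeki all have date of presenting credentials 2 Mar 1994, so the next rule applies.
Among Abara, Amari and Mbeki, by date of arrival in the capital (earlier first) (reversed rule for this group): Abara (Mar 8, 2010) before Amari (Apr 9, 2018) before Mbeki (Jul 20, 2018).
Oyelaran and Takahashi both have date of presenting credentials 16 May 2007, so the next rule applies.
Among Oyelaran and Takahashi, by date of arrival in the capital (earlier first) (reversed rule for this group): Oyelaran (Dec 21, 2006) before Takahashi (Jan 23, 2013).
Tanaka and Obi both have date of presenting credentials 7 Jan 1999, so the next rule applies.
Among Tanaka and Obi, by date of arrival in the capital (later first): Tanaka (Nov 1, 2000) before Obi (Jul 3, 1998).
Order: Abara, Amari, Mbeki, Marino, Chaudhari, Oyelaran, Takahashi, Tanaka, Obi.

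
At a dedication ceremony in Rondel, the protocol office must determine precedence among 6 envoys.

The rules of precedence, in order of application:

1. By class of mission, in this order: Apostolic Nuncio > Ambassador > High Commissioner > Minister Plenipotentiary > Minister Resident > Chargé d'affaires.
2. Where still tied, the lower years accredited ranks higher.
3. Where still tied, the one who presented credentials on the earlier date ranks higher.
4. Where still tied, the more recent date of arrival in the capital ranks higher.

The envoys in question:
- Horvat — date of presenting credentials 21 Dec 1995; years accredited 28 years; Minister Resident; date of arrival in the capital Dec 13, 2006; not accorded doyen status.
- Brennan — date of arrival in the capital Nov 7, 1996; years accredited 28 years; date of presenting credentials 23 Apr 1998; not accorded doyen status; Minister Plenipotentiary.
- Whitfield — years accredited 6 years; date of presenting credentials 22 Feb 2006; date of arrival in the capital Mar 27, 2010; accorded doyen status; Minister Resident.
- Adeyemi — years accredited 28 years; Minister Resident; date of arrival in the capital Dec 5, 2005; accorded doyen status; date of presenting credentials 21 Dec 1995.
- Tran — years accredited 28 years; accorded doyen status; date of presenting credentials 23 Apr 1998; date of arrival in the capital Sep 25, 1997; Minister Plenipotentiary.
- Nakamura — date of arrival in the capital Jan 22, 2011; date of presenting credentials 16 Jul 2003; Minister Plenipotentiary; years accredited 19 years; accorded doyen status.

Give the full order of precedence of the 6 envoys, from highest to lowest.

By class of mission: Nakamura, Tran and Brennan (Minister Plenipotentiary); then Whitfield, Horvat and Adeyemi (Minister Resident).
Among Nakamura, Tran and Brennan, by years accredited (lower first): Nakamura (19 years) before Tran and Brennan (28 years).
Tran and Brennan both have date of presenting credentials 23 Apr 1998, so the next rule applies.
Among Tran and Brennan, by date of arrival in the capital (later first): Tran (Sep 25, 1997) before Brennan (Nov 7, 1996).
Among Whitfield, Horvat and Adeyemi, by years accredited (lower first): Whitfield (6 years) before Horvat and Adeyemi (28 years).
Horvat and Adeyemi both have date of presenting credentials 21 Dec 1995, so the next rule applies.
Among Horvat and Adeyemi, by date of arrival in the capital (later first): Horvat (Dec 13, 2006) before Adeyemi (Dec 5, 2005).
Full order: Nakamura, Tran, Brennan, Whitfield, Horvat, Adeyemi.

Nakamura, Tran, Brennan, Whitfield, Horvat, Adeyemi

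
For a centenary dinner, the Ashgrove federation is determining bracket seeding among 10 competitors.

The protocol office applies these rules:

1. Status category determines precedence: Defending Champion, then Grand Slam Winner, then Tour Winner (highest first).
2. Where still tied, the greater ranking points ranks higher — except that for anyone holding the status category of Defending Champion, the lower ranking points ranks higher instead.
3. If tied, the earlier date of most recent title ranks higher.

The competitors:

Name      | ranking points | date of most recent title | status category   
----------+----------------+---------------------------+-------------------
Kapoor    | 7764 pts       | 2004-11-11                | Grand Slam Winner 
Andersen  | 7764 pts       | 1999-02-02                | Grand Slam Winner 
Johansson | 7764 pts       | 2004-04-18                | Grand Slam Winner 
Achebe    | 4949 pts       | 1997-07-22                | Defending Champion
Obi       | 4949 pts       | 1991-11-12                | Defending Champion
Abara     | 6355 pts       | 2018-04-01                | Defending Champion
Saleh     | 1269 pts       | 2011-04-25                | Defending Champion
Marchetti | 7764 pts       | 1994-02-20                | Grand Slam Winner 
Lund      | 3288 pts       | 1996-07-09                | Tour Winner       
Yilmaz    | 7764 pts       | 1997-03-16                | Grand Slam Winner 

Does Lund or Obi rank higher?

Obi

By status category: Saleh, Obi, Achebe and Abara (Defending Champion); then Marchetti, Yilmaz, Andersen, Johansson and Kapoor (Grand Slam Winner); then Lund (Tour Winner).
Among Saleh, Obi, Achebe and Abara, by ranking points (lower first) (reversed rule for this group): Saleh (1269 pts) before Obi and Achebe (4949 pts) before Abara (6355 pts).
Among Obi and Achebe, by date of most recent title (earlier first): Obi (1991-11-12) before Achebe (1997-07-22).
Marchetti, Yilmaz, Andersen, Johansson and Kapoor all have ranking points 7764 pts, so the next rule applies.
Among Marchetti, Yilmaz, Andersen, Johansson and Kapoor, by date of most recent title (earlier first): Marchetti (1994-02-20) before Yilmaz (1997-03-16) before Andersen (1999-02-02) before Johansson (2004-04-18) before Kapoor (2004-11-11).
So Obi takes precedence.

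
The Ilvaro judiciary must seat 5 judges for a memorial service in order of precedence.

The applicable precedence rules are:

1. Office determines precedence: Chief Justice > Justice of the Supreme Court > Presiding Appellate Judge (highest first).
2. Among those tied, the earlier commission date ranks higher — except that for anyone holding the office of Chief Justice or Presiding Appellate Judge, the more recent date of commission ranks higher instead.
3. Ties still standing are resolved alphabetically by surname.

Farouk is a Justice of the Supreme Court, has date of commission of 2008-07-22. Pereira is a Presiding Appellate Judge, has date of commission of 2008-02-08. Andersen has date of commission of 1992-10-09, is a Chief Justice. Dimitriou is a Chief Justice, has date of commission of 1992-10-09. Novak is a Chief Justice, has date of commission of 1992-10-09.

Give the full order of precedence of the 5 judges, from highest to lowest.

By office: Andersen, Dimitriou and Novak (Chief Justice); then Farouk (Justice of the Supreme Court); then Pereira (Presiding Appellate Judge).
Andersen, Dimitriou and Novak all have date of commission 1992-10-09, so the next rule applies.
Among Andersen, Dimitriou and Novak, alphabetically by surname: Andersen before Dimitriou before Novak.
Full order: Andersen, Dimitriou, Novak, Farouk, Pereira.

Andersen, Dimitriou, Novak, Farouk, Pereira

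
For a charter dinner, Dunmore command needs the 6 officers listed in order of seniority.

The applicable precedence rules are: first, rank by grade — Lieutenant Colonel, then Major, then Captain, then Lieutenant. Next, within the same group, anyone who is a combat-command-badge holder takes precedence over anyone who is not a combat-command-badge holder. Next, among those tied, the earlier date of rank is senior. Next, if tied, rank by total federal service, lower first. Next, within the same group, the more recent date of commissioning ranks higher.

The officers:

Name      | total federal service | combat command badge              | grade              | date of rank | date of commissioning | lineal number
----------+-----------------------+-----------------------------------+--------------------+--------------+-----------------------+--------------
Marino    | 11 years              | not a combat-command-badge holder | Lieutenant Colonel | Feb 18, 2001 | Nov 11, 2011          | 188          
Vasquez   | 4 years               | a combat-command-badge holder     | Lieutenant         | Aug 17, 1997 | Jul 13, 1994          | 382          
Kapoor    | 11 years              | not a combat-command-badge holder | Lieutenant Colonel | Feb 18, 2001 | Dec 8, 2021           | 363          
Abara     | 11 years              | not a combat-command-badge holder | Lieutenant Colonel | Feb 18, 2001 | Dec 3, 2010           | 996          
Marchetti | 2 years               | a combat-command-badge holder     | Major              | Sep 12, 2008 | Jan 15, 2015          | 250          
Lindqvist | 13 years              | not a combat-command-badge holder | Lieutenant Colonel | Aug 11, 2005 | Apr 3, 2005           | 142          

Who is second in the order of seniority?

Marino

By grade: Kapoor, Marino, Abara and Lindqvist (Lieutenant Colonel); then Marchetti (Major); then Vasquez (Lieutenant).
Kapoor, Marino, Abara and Lindqvist are each not a combat-command-badge holder, so the next rule applies.
Among Kapoor, Marino, Abara and Lindqvist, by date of rank (earlier first): Kapoor, Marino and Abara (Feb 18, 2001) before Lindqvist (Aug 11, 2005).
Kapoor, Marino and Abara all have total federal service 11 years, so the next rule applies.
Among Kapoor, Marino and Abara, by date of commissioning (later first): Kapoor (Dec 8, 2021) before Marino (Nov 11, 2011) before Abara (Dec 3, 2010).
Order: Kapoor, Marino, Abara, Lindqvist, Marchetti, Vasquez.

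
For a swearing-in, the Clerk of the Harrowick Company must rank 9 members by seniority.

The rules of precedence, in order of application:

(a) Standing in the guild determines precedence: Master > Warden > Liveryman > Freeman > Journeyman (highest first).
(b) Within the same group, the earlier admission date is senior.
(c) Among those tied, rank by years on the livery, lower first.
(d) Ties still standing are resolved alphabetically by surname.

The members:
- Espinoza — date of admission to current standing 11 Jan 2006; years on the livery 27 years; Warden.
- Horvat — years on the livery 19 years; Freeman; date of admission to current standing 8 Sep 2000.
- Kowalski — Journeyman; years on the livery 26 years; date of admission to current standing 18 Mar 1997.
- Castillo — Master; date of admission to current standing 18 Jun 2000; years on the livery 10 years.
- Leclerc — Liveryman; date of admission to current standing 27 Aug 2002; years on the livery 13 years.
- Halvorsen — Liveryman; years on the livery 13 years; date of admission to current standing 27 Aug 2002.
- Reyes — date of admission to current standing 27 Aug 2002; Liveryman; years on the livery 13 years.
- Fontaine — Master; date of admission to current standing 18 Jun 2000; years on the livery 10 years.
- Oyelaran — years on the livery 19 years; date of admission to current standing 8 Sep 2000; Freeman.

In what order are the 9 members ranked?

Castillo, Fontaine, Espinoza, Halvorsen, Leclerc, Reyes, Horvat, Oyelaran, Kowalski

By standing in the guild: Castillo and Fontaine (Master); then Espinoza (Warden); then Halvorsen, Leclerc and Reyes (Liveryman); then Horvat and Oyelaran (Freeman); then Kowalski (Journeyman).
Castillo and Fontaine both have date of admission to current standing 18 Jun 2000, so the next rule applies.
Castillo and Fontaine both have years on the livery 10 years, so the next rule applies.
Among Castillo and Fontaine, alphabetically by surname: Castillo before Fontaine.
Halvorsen, Leclerc and Reyes all have date of admission to current standing 27 Aug 2002, so the next rule applies.
Halvorsen, Leclerc and Reyes all have years on the livery 13 years, so the next rule applies.
Among Halvorsen, Leclerc and Reyes, alphabetically by surname: Halvorsen before Leclerc before Reyes.
Horvat and Oyelaran both have date of admission to current standing 8 Sep 2000, so the next rule applies.
Horvat and Oyelaran both have years on the livery 19 years, so the next rule applies.
Among Horvat and Oyelaran, alphabetically by surname: Horvat before Oyelaran.
Full order: Castillo, Fontaine, Espinoza, Halvorsen, Leclerc, Reyes, Horvat, Oyelaran, Kowalski.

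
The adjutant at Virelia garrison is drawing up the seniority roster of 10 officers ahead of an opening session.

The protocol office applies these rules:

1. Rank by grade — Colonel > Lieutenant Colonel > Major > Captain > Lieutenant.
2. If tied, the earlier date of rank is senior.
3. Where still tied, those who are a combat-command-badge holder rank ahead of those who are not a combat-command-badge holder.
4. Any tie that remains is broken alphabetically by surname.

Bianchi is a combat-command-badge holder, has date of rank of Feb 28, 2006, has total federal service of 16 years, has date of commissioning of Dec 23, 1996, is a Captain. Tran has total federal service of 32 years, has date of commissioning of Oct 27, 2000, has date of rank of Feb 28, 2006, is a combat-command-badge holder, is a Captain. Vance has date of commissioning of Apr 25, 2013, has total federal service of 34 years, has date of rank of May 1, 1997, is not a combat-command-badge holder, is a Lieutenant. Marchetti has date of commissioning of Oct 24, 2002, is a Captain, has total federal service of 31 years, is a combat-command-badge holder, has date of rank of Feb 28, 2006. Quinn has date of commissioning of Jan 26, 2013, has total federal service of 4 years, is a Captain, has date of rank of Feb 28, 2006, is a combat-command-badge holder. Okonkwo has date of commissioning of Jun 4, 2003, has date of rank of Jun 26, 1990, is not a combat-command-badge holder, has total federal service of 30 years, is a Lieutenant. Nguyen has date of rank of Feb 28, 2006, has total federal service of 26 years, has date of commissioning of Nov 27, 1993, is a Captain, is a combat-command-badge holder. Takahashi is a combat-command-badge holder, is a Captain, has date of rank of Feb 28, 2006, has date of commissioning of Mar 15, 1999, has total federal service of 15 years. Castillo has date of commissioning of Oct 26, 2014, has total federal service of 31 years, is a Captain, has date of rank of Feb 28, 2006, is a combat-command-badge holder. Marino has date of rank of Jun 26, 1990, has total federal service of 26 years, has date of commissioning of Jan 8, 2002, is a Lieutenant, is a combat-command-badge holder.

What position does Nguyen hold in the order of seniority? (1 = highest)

By grade: Bianchi, Castillo, Marchetti, Nguyen, Quinn, Takahashi and Tran (Captain); then Marino, Okonkwo and Vance (Lieutenant).
Bianchi, Castillo, Marchetti, Nguyen, Quinn, Takahashi and Tran all have date of rank Feb 28, 2006, so the next rule applies.
Bianchi, Castillo, Marchetti, Nguyen, Quinn, Takahashi and Tran are each a combat-command-badge holder, so the next rule applies.
Among Bianchi, Castillo, Marchetti, Nguyen, Quinn, Takahashi and Tran, alphabetically by surname: Bianchi before Castillo before Marchetti before Nguyen before Quinn before Takahashi before Tran.
Among Marino, Okonkwo and Vance, by date of rank (earlier first): Marino and Okonkwo (Jun 26, 1990) before Vance (May 1, 1997).
Among Marino and Okonkwo, a combat-command-badge holder before not a combat-command-badge holder: Marino (a combat-command-badge holder) before Okonkwo (not a combat-command-badge holder).
Order: Bianchi, Castillo, Marchetti, Nguyen, Quinn, Takahashi, Tran, Marino, Okonkwo, Vance. So position 4.

4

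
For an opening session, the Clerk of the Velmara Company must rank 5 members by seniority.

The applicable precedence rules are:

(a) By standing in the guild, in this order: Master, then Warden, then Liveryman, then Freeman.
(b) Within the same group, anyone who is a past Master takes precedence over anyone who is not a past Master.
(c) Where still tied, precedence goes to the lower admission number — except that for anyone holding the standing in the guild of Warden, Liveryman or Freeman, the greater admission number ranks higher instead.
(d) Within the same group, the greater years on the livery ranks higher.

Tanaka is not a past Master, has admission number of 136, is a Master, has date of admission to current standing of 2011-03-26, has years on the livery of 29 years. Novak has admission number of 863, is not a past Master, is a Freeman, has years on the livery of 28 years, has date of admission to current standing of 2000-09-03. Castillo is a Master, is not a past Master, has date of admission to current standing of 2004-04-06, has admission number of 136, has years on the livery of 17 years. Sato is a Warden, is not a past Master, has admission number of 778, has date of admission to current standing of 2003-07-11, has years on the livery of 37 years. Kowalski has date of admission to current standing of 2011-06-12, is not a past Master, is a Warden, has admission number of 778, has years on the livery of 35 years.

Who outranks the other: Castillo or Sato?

By standing in the guild: Tanaka and Castillo (Master); then Sato and Kowalski (Warden); then Novak (Freeman).
Tanaka and Castillo are each not a past Master, so the next rule applies.
Tanaka and Castillo both have admission number 136, so the next rule applies.
Among Tanaka and Castillo, by years on the livery (higher first): Tanaka (29 years) before Castillo (17 years).
Sato and Kowalski are each not a past Master, so the next rule applies.
Sato and Kowalski both have admission number 778, so the next rule applies.
Among Sato and Kowalski, by years on the livery (higher first): Sato (37 years) before Kowalski (35 years).
So Castillo takes precedence.

Castillo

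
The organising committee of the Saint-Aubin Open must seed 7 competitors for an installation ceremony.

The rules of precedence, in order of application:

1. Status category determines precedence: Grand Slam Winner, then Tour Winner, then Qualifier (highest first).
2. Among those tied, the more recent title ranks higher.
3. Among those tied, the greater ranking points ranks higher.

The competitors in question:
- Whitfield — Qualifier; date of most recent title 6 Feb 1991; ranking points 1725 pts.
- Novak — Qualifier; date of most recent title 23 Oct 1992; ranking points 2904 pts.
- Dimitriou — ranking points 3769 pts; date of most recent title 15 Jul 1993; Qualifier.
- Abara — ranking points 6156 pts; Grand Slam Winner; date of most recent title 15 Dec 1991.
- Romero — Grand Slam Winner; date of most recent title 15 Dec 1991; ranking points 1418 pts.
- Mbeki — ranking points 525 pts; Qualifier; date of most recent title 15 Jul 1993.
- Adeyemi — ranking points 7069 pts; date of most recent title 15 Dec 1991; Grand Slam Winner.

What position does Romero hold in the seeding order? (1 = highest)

By status category: Adeyemi, Abara and Romero (Grand Slam Winner); then Dimitriou, Mbeki, Novak and Whitfield (Qualifier).
Adeyemi, Abara and Romero all have date of most recent title 15 Dec 1991, so the next rule applies.
Among Adeyemi, Abara and Romero, by ranking points (higher first): Adeyemi (7069 pts) before Abara (6156 pts) before Romero (1418 pts).
Among Dimitriou, Mbeki, Novak and Whitfield, by date of most recent title (later first): Dimitriou and Mbeki (15 Jul 1993) before Novak (23 Oct 1992) before Whitfield (6 Feb 1991).
Among Dimitriou and Mbeki, by ranking points (higher first): Dimitriou (3769 pts) before Mbeki (525 pts).
Order: Adeyemi, Abara, Romero, Dimitriou, Mbeki, Novak, Whitfield. So position 3.

3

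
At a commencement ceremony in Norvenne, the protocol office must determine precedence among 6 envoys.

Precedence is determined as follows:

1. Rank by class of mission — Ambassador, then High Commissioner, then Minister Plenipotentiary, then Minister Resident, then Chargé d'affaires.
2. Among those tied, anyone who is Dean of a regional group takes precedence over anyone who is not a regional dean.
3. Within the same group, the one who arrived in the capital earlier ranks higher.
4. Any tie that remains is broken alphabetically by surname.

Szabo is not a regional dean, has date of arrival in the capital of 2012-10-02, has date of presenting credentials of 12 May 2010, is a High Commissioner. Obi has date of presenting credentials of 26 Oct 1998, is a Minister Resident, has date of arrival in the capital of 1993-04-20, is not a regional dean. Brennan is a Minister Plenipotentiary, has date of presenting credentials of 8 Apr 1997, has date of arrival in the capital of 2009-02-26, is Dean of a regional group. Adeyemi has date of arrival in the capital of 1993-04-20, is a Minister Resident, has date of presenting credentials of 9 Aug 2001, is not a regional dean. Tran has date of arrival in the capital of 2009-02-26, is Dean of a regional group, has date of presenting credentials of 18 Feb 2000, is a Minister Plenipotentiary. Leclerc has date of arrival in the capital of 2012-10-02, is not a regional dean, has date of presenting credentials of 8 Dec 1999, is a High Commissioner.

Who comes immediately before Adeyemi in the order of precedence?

By class of mission: Leclerc and Szabo (High Commissioner); then Brennan and Tran (Minister Plenipotentiary); then Adeyemi and Obi (Minister Resident).
Leclerc and Szabo are each not a regional dean, so the next rule applies.
Leclerc and Szabo both have date of arrival in the capital 2012-10-02, so the next rule applies.
Among Leclerc and Szabo, alphabetically by surname: Leclerc before Szabo.
Brennan and Tran are each Dean of a regional group, so the next rule applies.
Brennan and Tran both have date of arrival in the capital 2009-02-26, so the next rule applies.
Among Brennan and Tran, alphabetically by surname: Brennan before Tran.
Adeyemi and Obi are each not a regional dean, so the next rule applies.
Adeyemi and Obi both have date of arrival in the capital 1993-04-20, so the next rule applies.
Among Adeyemi and Obi, alphabetically by surname: Adeyemi before Obi.
Order: Leclerc, Szabo, Brennan, Tran, Adeyemi, Obi.

Tran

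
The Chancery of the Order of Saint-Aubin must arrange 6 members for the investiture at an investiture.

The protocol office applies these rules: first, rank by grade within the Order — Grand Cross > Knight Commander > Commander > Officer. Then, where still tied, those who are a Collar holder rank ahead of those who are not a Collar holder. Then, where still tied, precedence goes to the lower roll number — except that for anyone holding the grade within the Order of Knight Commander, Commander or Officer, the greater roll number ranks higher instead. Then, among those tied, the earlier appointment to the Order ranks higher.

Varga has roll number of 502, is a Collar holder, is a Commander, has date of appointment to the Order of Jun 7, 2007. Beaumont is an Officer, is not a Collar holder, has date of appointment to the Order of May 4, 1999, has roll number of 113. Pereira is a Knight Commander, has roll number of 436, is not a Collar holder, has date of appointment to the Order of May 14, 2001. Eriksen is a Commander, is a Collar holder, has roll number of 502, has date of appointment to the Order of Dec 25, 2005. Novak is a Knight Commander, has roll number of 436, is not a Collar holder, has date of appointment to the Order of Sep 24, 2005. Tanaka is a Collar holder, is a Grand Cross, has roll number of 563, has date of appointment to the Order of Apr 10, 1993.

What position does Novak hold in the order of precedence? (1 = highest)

3

By grade within the Order: Tanaka (Grand Cross); then Pereira and Novak (Knight Commander); then Eriksen and Varga (Commander); then Beaumont (Officer).
Pereira and Novak are each not a Collar holder, so the next rule applies.
Pereira and Novak both have roll number 436, so the next rule applies.
Among Pereira and Novak, by date of appointment to the Order (earlier first): Pereira (May 14, 2001) before Novak (Sep 24, 2005).
Eriksen and Varga are each a Collar holder, so the next rule applies.
Eriksen and Varga both have roll number 502, so the next rule applies.
Among Eriksen and Varga, by date of appointment to the Order (earlier first): Eriksen (Dec 25, 2005) before Varga (Jun 7, 2007).
Order: Tanaka, Pereira, Novak, Eriksen, Varga, Beaumont. So position 3.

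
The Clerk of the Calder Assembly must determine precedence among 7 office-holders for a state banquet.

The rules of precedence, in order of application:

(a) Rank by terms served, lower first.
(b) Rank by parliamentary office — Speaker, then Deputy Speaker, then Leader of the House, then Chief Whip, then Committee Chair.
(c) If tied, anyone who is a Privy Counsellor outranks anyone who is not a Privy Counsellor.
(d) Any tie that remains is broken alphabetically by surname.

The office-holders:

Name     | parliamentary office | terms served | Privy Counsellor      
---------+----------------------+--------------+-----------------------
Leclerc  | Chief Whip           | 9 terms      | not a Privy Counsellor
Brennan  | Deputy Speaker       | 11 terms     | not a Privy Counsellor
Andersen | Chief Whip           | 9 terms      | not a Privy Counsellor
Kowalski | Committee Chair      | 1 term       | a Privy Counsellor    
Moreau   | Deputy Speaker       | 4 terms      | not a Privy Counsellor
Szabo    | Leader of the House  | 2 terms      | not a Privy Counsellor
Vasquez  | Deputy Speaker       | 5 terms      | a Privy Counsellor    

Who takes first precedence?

Kowalski

By terms served (lower first): Kowalski (1 term); then Szabo (2 terms); then Moreau (4 terms); then Vasquez (5 terms); then Andersen and Leclerc (both 9 terms); then Brennan (11 terms).
Andersen and Leclerc are each Chief Whip, so the next rule applies.
Andersen and Leclerc are each not a Privy Counsellor, so the next rule applies.
Among Andersen and Leclerc, alphabetically by surname: Andersen before Leclerc.
Order: Kowalski, Szabo, Moreau, Vasquez, Andersen, Leclerc, Brennan.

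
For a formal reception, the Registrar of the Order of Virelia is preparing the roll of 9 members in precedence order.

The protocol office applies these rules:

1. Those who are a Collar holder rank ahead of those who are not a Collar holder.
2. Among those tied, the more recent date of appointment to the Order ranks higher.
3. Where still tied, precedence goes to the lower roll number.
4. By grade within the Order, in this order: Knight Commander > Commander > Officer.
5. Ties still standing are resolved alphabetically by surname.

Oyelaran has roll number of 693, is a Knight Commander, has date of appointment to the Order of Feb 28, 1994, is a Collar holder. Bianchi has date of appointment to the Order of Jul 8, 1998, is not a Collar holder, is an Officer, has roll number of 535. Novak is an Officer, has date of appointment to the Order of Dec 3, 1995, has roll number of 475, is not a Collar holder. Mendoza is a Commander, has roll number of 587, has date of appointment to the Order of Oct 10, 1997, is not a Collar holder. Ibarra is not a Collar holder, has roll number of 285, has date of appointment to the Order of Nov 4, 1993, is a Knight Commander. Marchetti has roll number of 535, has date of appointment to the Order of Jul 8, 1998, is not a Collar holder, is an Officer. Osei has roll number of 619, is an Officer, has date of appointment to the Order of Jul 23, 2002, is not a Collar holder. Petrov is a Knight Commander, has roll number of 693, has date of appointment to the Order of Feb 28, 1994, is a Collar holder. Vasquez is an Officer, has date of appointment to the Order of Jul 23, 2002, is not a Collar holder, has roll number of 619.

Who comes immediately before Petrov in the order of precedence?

Oyelaran

By the first rule: Oyelaran and Petrov (both a Collar holder); then Osei, Vasquez, Bianchi, Marchetti, Mendoza, Novak and Ibarra (each not a Collar holder).
Oyelaran and Petrov both have date of appointment to the Order Feb 28, 1994, so the next rule applies.
Oyelaran and Petrov both have roll number 693, so the next rule applies.
Oyelaran and Petrov are each Knight Commander, so the next rule applies.
Among Oyelaran and Petrov, alphabetically by surname: Oyelaran before Petrov.
Among Osei, Vasquez, Bianchi, Marchetti, Mendoza, Novak and Ibarra, by date of appointment to the Order (later first): Osei and Vasquez (Jul 23, 2002) before Bianchi and Marchetti (Jul 8, 1998) before Mendoza (Oct 10, 1997) before Novak (Dec 3, 1995) before Ibarra (Nov 4, 1993).
Osei and Vasquez both have roll number 619, so the next rule applies.
Osei and Vasquez are each Officer, so the next rule applies.
Among Osei and Vasquez, alphabetically by surname: Osei before Vasquez.
Bianchi and Marchetti both have roll number 535, so the next rule applies.
Bianchi and Marchetti are each Officer, so the next rule applies.
Among Bianchi and Marchetti, alphabetically by surname: Bianchi before Marchetti.
Order: Oyelaran, Petrov, Osei, Vasquez, Bianchi, Marchetti, Mendoza, Novak, Ibarra.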